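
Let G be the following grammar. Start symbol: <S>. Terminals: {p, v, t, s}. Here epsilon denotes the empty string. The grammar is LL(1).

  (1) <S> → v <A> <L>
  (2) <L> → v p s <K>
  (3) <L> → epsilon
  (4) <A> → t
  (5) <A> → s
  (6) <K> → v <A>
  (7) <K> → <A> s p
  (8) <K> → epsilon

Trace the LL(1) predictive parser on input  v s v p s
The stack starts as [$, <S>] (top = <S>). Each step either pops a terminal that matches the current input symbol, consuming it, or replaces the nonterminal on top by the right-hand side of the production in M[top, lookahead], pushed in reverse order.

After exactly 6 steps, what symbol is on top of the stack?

step 1: stack=$ <S>  input=v s v p s $  — expand <S> → v <A> <L>
step 2: stack=$ <L> <A> v  input=v s v p s $  — match v
step 3: stack=$ <L> <A>  input=s v p s $  — expand <A> → s
step 4: stack=$ <L> s  input=s v p s $  — match s
step 5: stack=$ <L>  input=v p s $  — expand <L> → v p s <K>
step 6: stack=$ <K> s p v  input=v p s $  — match v
Stack after step 6: $ <K> s p (top = p).

p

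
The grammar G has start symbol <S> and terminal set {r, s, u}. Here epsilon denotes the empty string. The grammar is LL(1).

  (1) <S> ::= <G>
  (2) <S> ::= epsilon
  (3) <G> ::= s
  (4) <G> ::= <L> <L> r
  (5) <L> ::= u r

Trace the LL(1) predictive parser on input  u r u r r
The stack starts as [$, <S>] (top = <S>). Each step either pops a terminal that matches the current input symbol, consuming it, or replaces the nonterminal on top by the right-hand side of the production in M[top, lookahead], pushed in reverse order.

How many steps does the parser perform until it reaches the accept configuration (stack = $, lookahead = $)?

9

     Stack        Input        Action
  1  $ <S>        u r u r r $  expand <S> ::= <G>
  2  $ <G>        u r u r r $  expand <G> ::= <L> <L> r
  3  $ r <L> <L>  u r u r r $  expand <L> ::= u r
  4  $ r <L> r u  u r u r r $  match u
  5  $ r <L> r    r u r r $    match r
  6  $ r <L>      u r r $      expand <L> ::= u r
  7  $ r r u      u r r $      match u
  8  $ r r        r r $        match r
  9  $ r          r $          match r
Accept reached after 9 steps.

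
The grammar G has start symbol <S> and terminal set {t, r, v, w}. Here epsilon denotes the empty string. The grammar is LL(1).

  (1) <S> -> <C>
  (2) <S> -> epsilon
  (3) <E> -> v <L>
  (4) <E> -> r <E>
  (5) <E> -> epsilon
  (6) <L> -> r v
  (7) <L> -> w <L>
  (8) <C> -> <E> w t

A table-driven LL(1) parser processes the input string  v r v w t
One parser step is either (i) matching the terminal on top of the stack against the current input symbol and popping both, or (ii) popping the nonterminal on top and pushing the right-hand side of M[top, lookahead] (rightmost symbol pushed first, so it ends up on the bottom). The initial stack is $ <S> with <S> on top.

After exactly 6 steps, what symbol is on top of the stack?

v

     Stack        Input        Action
  1  $ <S>        v r v w t $  expand <S> -> <C>
  2  $ <C>        v r v w t $  expand <C> -> <E> w t
  3  $ t w <E>    v r v w t $  expand <E> -> v <L>
  4  $ t w <L> v  v r v w t $  match v
  5  $ t w <L>    r v w t $    expand <L> -> r v
  6  $ t w v r    r v w t $    match r
Stack after step 6: $ t w v (top = v).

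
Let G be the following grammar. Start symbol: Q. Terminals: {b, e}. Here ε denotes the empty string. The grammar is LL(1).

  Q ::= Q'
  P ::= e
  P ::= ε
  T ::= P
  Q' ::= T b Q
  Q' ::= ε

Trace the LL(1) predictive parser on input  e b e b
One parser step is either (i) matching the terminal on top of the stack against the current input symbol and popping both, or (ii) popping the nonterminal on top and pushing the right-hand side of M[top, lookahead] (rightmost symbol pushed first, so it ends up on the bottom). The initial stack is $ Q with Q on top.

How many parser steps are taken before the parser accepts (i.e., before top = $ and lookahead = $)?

14

step 1: stack=$ Q  input=e b e b $  — expand Q ::= Q'
step 2: stack=$ Q'  input=e b e b $  — expand Q' ::= T b Q
step 3: stack=$ Q b T  input=e b e b $  — expand T ::= P
step 4: stack=$ Q b P  input=e b e b $  — expand P ::= e
step 5: stack=$ Q b e  input=e b e b $  — match e
step 6: stack=$ Q b  input=b e b $  — match b
step 7: stack=$ Q  input=e b $  — expand Q ::= Q'
step 8: stack=$ Q'  input=e b $  — expand Q' ::= T b Q
step 9: stack=$ Q b T  input=e b $  — expand T ::= P
step 10: stack=$ Q b P  input=e b $  — expand P ::= e
step 11: stack=$ Q b e  input=e b $  — match e
step 12: stack=$ Q b  input=b $  — match b
step 13: stack=$ Q  input=$  — expand Q ::= Q'
step 14: stack=$ Q'  input=$  — expand Q' ::= ε
Accept reached after 14 steps.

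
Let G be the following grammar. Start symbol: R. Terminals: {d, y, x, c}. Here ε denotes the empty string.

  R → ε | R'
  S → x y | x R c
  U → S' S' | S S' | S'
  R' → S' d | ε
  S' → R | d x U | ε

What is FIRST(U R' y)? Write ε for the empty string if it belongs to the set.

FIRST(S) = {x}
FIRST(R) = {ε, d}  (via R')
FIRST(S') = {ε, d}  (via R)
FIRST(U) = {ε, d, x}  (via S' S', S S', S')
FIRST(R') = {ε, d}  (via S' d)
FIRST(U R' y): take FIRST of each symbol in turn, carrying on past any symbol whose FIRST contains ε; result {d, x, y}.

{d, x, y}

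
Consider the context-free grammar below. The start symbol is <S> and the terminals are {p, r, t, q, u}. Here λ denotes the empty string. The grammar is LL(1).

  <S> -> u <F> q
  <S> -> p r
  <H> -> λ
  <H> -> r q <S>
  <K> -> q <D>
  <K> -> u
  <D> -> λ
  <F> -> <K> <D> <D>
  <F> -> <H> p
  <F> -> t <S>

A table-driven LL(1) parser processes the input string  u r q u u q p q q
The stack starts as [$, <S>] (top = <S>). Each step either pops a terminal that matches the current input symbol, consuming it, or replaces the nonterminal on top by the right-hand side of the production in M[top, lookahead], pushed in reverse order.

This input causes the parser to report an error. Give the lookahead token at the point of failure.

step 1: stack=$ <S>  input=u r q u u q p q q $  — expand <S> -> u <F> q
step 2: stack=$ q <F> u  input=u r q u u q p q q $  — match u
step 3: stack=$ q <F>  input=r q u u q p q q $  — expand <F> -> <H> p
step 4: stack=$ q p <H>  input=r q u u q p q q $  — expand <H> -> r q <S>
step 5: stack=$ q p <S> q r  input=r q u u q p q q $  — match r
step 6: stack=$ q p <S> q  input=q u u q p q q $  — match q
step 7: stack=$ q p <S>  input=u u q p q q $  — expand <S> -> u <F> q
step 8: stack=$ q p q <F> u  input=u u q p q q $  — match u
step 9: stack=$ q p q <F>  input=u q p q q $  — expand <F> -> <K> <D> <D>
step 10: stack=$ q p q <D> <D> <K>  input=u q p q q $  — expand <K> -> u
step 11: stack=$ q p q <D> <D> u  input=u q p q q $  — match u
step 12: stack=$ q p q <D> <D>  input=q p q q $  — expand <D> -> λ
step 13: stack=$ q p q <D>  input=q p q q $  — expand <D> -> λ
step 14: stack=$ q p q  input=q p q q $  — match q
step 15: stack=$ q p  input=p q q $  — match p
step 16: stack=$ q  input=q q $  — match q
step 17: stack=$  input=q $  — error: stack empty but input remains

q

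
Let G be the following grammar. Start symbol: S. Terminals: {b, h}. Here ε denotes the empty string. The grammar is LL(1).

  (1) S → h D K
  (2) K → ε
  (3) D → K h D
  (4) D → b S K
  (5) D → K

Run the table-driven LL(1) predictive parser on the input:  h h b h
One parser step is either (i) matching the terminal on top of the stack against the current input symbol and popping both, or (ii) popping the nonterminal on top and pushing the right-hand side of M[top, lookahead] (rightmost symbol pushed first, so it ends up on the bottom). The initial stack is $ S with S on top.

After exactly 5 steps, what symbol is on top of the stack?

D

     Stack      Input      Action
  1  $ S        h h b h $  expand S → h D K
  2  $ K D h    h h b h $  match h
  3  $ K D      h b h $    expand D → K h D
  4  $ K D h K  h b h $    expand K → ε
  5  $ K D h    h b h $    match h
Stack after step 5: $ K D (top = D).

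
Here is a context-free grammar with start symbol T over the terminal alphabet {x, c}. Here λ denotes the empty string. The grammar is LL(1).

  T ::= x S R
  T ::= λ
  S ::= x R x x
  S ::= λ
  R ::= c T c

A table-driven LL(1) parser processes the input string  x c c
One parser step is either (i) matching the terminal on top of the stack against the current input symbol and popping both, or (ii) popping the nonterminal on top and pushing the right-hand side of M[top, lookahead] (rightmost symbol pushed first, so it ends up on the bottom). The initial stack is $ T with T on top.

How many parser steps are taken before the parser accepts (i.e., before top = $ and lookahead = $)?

7

step 1: stack=$ T  input=x c c $  — expand T ::= x S R
step 2: stack=$ R S x  input=x c c $  — match x
step 3: stack=$ R S  input=c c $  — expand S ::= λ
step 4: stack=$ R  input=c c $  — expand R ::= c T c
step 5: stack=$ c T c  input=c c $  — match c
step 6: stack=$ c T  input=c $  — expand T ::= λ
step 7: stack=$ c  input=c $  — match c
Accept reached after 7 steps.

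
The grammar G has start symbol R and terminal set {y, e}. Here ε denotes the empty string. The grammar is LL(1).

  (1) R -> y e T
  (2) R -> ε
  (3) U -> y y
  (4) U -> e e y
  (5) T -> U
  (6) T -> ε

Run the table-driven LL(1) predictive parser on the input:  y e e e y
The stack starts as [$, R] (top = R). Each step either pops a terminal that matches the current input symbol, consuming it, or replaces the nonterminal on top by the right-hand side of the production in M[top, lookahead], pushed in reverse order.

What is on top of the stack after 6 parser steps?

e

     Stack    Input        Action
  1  $ R      y e e e y $  expand R -> y e T
  2  $ T e y  y e e e y $  match y
  3  $ T e    e e e y $    match e
  4  $ T      e e y $      expand T -> U
  5  $ U      e e y $      expand U -> e e y
  6  $ y e e  e e y $      match e
Stack after step 6: $ y e (top = e).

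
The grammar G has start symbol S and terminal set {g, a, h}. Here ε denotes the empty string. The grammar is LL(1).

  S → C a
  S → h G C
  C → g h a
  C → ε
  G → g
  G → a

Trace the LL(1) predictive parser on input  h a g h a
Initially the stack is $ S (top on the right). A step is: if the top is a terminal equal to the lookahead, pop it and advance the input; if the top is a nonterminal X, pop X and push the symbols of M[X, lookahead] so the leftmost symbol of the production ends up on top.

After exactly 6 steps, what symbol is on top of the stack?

step 1: stack=$ S  input=h a g h a $  — expand S → h G C
step 2: stack=$ C G h  input=h a g h a $  — match h
step 3: stack=$ C G  input=a g h a $  — expand G → a
step 4: stack=$ C a  input=a g h a $  — match a
step 5: stack=$ C  input=g h a $  — expand C → g h a
step 6: stack=$ a h g  input=g h a $  — match g
Stack after step 6: $ a h (top = h).

h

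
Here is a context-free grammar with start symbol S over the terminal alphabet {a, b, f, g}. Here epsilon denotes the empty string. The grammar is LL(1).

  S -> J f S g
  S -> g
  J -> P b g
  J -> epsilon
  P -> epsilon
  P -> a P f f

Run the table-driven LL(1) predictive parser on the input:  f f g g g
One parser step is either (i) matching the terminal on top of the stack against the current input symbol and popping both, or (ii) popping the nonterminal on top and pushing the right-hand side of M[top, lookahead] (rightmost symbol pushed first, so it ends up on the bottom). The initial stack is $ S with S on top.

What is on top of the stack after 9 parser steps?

     Stack        Input        Action
  1  $ S          f f g g g $  expand S -> J f S g
  2  $ g S f J    f f g g g $  expand J -> epsilon
  3  $ g S f      f f g g g $  match f
  4  $ g S        f g g g $    expand S -> J f S g
  5  $ g g S f J  f g g g $    expand J -> epsilon
  6  $ g g S f    f g g g $    match f
  7  $ g g S      g g g $      expand S -> g
  8  $ g g g      g g g $      match g
  9  $ g g        g g $        match g
Stack after step 9: $ g (top = g).

g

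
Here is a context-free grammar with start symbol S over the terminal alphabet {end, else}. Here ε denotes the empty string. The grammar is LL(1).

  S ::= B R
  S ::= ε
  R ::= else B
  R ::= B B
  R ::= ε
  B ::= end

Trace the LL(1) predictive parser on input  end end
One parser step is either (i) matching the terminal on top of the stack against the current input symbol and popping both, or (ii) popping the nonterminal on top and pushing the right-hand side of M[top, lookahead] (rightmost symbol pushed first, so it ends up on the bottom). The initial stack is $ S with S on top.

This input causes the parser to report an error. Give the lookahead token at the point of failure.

$

step 1: stack=$ S  input=end end $  — expand S ::= B R
step 2: stack=$ R B  input=end end $  — expand B ::= end
step 3: stack=$ R end  input=end end $  — match end
step 4: stack=$ R  input=end $  — expand R ::= B B
step 5: stack=$ B B  input=end $  — expand B ::= end
step 6: stack=$ B end  input=end $  — match end
step 7: stack=$ B  input=$  — error: M[B, $] is empty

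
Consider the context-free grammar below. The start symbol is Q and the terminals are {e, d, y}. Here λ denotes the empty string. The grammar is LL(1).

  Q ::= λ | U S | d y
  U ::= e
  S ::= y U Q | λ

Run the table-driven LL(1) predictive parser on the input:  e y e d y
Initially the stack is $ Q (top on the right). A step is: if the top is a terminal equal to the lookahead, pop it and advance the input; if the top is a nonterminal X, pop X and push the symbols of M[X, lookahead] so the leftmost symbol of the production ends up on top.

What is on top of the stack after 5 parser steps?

U

step 1: stack=$ Q  input=e y e d y $  — expand Q ::= U S
step 2: stack=$ S U  input=e y e d y $  — expand U ::= e
step 3: stack=$ S e  input=e y e d y $  — match e
step 4: stack=$ S  input=y e d y $  — expand S ::= y U Q
step 5: stack=$ Q U y  input=y e d y $  — match y
Stack after step 5: $ Q U (top = U).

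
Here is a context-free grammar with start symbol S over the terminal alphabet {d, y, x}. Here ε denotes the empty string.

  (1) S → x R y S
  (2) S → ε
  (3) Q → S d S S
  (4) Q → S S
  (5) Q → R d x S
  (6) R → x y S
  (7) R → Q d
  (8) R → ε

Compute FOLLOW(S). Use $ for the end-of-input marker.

FIRST(S): from S→x R y S we get {x}; from S→ε we get {ε}. So FIRST(S) = {ε, x}.
FIRST(Q): from Q→S d S S we get {d, x}; from Q→S S we get {ε, x}; from Q→R d x S we get {d, x}. So FIRST(Q) = {ε, d, x}.
FIRST(R): from R→x y S we get {x}; from R→Q d we get {d, x}; from R→ε we get {ε}. So FIRST(R) = {ε, d, x}.
FOLLOW(S) includes $ since S is the start symbol.
FOLLOW(Q): in R→Q d, Q is followed by d with FIRST {d}. Thus FOLLOW(Q) = {d}.
FOLLOW(R): in S→x R y S, R is followed by y S with FIRST {y}; in Q→R d x S, R is followed by d x S with FIRST {d}. Thus FOLLOW(R) = {d, y}.
FOLLOW(S): in S→x R y S, the suffix after S is empty (adds nothing new); in Q→S d S S (occurrence 1), S is followed by d S S with FIRST {d}; in Q→S d S S (occurrence 2), S is followed by S with FIRST {ε, x}; in Q→S d S S (occurrence 2), the suffix after S is nullable, so FOLLOW(S) ⊇ FOLLOW(Q) = {d}; in Q→S d S S (occurrence 3), the suffix after S is empty, so FOLLOW(S) ⊇ FOLLOW(Q) = {d}; in Q→S S (occurrence 1), S is followed by S with FIRST {ε, x}; in Q→S S (occurrence 1), the suffix after S is nullable, so FOLLOW(S) ⊇ FOLLOW(Q) = {d}; in Q→S S (occurrence 2), the suffix after S is empty, so FOLLOW(S) ⊇ FOLLOW(Q) = {d}; in Q→R d x S, the suffix after S is empty, so FOLLOW(S) ⊇ FOLLOW(Q) = {d}; in R→x y S, the suffix after S is empty, so FOLLOW(S) ⊇ FOLLOW(R) = {d, y}. Thus FOLLOW(S) = {$, d, x, y}.

{$, d, x, y}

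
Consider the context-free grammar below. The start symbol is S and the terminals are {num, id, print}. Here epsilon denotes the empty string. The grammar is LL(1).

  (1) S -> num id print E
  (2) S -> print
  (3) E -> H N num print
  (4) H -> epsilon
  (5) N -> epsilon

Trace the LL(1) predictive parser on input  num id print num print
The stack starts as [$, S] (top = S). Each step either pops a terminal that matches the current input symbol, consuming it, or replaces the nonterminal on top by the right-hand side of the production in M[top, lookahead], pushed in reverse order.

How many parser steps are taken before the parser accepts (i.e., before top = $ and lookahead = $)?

9

step 1: stack=$ S  input=num id print num print $  — expand S -> num id print E
step 2: stack=$ E print id num  input=num id print num print $  — match num
step 3: stack=$ E print id  input=id print num print $  — match id
step 4: stack=$ E print  input=print num print $  — match print
step 5: stack=$ E  input=num print $  — expand E -> H N num print
step 6: stack=$ print num N H  input=num print $  — expand H -> epsilon
step 7: stack=$ print num N  input=num print $  — expand N -> epsilon
step 8: stack=$ print num  input=num print $  — match num
step 9: stack=$ print  input=print $  — match print
Accept reached after 9 steps.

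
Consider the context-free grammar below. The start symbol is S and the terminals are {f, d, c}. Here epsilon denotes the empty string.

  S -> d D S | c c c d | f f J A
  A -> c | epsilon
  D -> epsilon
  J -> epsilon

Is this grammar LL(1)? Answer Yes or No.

Yes

FIRST(S) = {c, d, f}
FIRST(A) = {epsilon, c}
FIRST(D) = {epsilon}
FIRST(J) = {epsilon}
FOLLOW(S) = {$}
FOLLOW(A) = {$}
FOLLOW(D) = {c, d, f}
FOLLOW(J) = {$, c}
Each cell of M receives at most one production.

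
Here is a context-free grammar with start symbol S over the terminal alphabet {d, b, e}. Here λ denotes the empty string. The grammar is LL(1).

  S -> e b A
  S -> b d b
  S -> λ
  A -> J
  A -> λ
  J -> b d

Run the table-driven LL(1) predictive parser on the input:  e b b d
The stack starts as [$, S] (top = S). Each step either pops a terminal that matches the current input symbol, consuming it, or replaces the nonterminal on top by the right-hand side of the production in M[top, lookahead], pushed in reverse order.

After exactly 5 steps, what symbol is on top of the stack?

step 1: stack=$ S  input=e b b d $  — expand S -> e b A
step 2: stack=$ A b e  input=e b b d $  — match e
step 3: stack=$ A b  input=b b d $  — match b
step 4: stack=$ A  input=b d $  — expand A -> J
step 5: stack=$ J  input=b d $  — expand J -> b d
Stack after step 5: $ d b (top = b).

b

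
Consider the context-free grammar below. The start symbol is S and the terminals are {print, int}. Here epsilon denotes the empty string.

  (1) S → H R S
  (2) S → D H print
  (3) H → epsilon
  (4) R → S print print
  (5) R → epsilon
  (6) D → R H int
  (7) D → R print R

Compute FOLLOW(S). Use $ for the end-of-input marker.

{$, print}

FIRST(H) = {epsilon}
FIRST(S) = {int, print}  (via H R S, D H print)
FIRST(R) = {epsilon, int, print}  (via S print print)
FIRST(D) = {int, print}  (via R H int, R print R)
FOLLOW(S) includes $ since S is the start symbol.
FOLLOW(S): in S→H R S, the suffix after S is empty (adds nothing new); in R→S print print, S is followed by print print with FIRST {print}. Thus FOLLOW(S) = {$, print}.
FOLLOW(H): in S→H R S, H is followed by R S with FIRST {int, print}; in S→D H print, H is followed by print with FIRST {print}; in D→R H int, H is followed by int with FIRST {int}. Thus FOLLOW(H) = {int, print}.
FOLLOW(D): in S→D H print, D is followed by H print with FIRST {print}. Thus FOLLOW(D) = {print}.
FOLLOW(R): in S→H R S, R is followed by S with FIRST {int, print}; in D→R H int, R is followed by H int with FIRST {int}; in D→R print R (occurrence 1), R is followed by print R with FIRST {print}; in D→R print R (occurrence 2), the suffix after R is empty, so FOLLOW(R) ⊇ FOLLOW(D) = {print}. Thus FOLLOW(R) = {int, print}.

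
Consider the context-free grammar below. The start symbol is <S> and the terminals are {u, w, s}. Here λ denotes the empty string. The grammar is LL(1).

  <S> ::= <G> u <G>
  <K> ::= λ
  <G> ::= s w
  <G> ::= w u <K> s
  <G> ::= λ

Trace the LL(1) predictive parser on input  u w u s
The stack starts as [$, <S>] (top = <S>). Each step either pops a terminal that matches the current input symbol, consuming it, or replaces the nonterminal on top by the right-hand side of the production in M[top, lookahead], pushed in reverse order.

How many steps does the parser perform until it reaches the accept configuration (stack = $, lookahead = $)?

8

     Stack        Input      Action
  1  $ <S>        u w u s $  expand <S> ::= <G> u <G>
  2  $ <G> u <G>  u w u s $  expand <G> ::= λ
  3  $ <G> u      u w u s $  match u
  4  $ <G>        w u s $    expand <G> ::= w u <K> s
  5  $ s <K> u w  w u s $    match w
  6  $ s <K> u    u s $      match u
  7  $ s <K>      s $        expand <K> ::= λ
  8  $ s          s $        match s
Accept reached after 8 steps.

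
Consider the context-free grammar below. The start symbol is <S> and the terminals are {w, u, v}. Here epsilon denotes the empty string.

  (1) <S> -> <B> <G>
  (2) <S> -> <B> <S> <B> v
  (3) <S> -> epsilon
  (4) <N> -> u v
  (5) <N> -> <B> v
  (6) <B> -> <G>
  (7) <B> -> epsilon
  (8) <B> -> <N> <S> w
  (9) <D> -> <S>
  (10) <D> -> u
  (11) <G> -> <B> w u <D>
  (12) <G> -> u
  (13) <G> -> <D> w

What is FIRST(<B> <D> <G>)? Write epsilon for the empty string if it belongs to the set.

{u, v, w}

FIRST(<S>) = {epsilon, u, v, w}  (via <B> <G>, <B> <S> <B> v)
FIRST(<D>) = {epsilon, u, v, w}  (via <S>)
FIRST(<N>) = {u, v, w}  (via <B> v)
FIRST(<B>) = {epsilon, u, v, w}  (via <G>, <N> <S> w)
FIRST(<G>) = {u, v, w}  (via <B> w u <D>, <D> w)
FIRST(<B> <D> <G>): take FIRST of each symbol in turn, carrying on past any symbol whose FIRST contains epsilon; result {u, v, w}.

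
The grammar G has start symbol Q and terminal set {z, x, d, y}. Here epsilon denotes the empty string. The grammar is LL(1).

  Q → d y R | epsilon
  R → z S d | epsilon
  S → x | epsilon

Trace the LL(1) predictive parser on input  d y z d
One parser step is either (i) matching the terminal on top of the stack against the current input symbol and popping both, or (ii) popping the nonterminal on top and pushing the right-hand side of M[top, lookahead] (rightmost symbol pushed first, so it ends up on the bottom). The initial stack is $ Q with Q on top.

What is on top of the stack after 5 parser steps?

     Stack    Input      Action
  1  $ Q      d y z d $  expand Q → d y R
  2  $ R y d  d y z d $  match d
  3  $ R y    y z d $    match y
  4  $ R      z d $      expand R → z S d
  5  $ d S z  z d $      match z
Stack after step 5: $ d S (top = S).

S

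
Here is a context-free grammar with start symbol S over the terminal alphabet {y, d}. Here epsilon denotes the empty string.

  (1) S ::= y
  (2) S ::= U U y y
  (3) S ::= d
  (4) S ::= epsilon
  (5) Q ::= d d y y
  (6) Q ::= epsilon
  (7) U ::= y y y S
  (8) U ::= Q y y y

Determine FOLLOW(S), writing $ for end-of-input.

{$, d, y}

FIRST(Q): from Q::=d d y y we get {d}; from Q::=epsilon we get {epsilon}. So FIRST(Q) = {epsilon, d}.
FIRST(U): from U::=y y y S we get {y}; from U::=Q y y y we get {d, y}. So FIRST(U) = {d, y}.
FIRST(S): from S::=y we get {y}; from S::=U U y y we get {d, y}; from S::=d we get {d}; from S::=epsilon we get {epsilon}. So FIRST(S) = {epsilon, d, y}.
FOLLOW(S) includes $ since S is the start symbol.
FOLLOW(Q): in U::=Q y y y, Q is followed by y y y with FIRST {y}. Thus FOLLOW(Q) = {y}.
FOLLOW(U): in S::=U U y y (occurrence 1), U is followed by U y y with FIRST {d, y}; in S::=U U y y (occurrence 2), U is followed by y y with FIRST {y}. Thus FOLLOW(U) = {d, y}.
FOLLOW(S): in U::=y y y S, the suffix after S is empty, so FOLLOW(S) ⊇ FOLLOW(U) = {d, y}. Thus FOLLOW(S) = {$, d, y}.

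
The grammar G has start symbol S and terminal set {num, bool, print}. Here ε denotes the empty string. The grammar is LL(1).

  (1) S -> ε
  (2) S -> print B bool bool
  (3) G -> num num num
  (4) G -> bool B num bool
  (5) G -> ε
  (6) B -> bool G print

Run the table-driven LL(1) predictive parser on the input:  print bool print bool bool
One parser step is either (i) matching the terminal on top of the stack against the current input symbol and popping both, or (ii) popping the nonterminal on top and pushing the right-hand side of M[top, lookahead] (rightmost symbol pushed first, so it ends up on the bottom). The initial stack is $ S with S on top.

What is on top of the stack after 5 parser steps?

step 1: stack=$ S  input=print bool print bool bool $  — expand S -> print B bool bool
step 2: stack=$ bool bool B print  input=print bool print bool bool $  — match print
step 3: stack=$ bool bool B  input=bool print bool bool $  — expand B -> bool G print
step 4: stack=$ bool bool print G bool  input=bool print bool bool $  — match bool
step 5: stack=$ bool bool print G  input=print bool bool $  — expand G -> ε
Stack after step 5: $ bool bool print (top = print).

print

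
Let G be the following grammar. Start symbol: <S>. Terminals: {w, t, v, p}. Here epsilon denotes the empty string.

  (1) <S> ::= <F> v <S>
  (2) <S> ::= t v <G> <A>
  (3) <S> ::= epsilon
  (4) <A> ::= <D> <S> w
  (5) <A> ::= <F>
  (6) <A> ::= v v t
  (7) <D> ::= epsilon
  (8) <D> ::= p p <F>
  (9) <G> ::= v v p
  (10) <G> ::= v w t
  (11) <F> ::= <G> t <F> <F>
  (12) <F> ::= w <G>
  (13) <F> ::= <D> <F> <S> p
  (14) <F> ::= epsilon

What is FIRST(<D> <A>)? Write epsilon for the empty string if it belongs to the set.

FIRST(<D>): from <D>::=epsilon we get {epsilon}; from <D>::=p p <F> we get {p}. So FIRST(<D>) = {epsilon, p}.
FIRST(<G>): from <G>::=v v p we get {v}; from <G>::=v w t we get {v}. So FIRST(<G>) = {v}.
FIRST(<S>): from <S>::=<F> v <S> we get {p, t, v, w}; from <S>::=t v <G> <A> we get {t}; from <S>::=epsilon we get {epsilon}. So FIRST(<S>) = {epsilon, p, t, v, w}.
FIRST(<F>): from <F>::=<G> t <F> <F> we get {v}; from <F>::=w <G> we get {w}; from <F>::=<D> <F> <S> p we get {p, t, v, w}; from <F>::=epsilon we get {epsilon}. So FIRST(<F>) = {epsilon, p, t, v, w}.
FIRST(<A>): from <A>::=<D> <S> w we get {p, t, v, w}; from <A>::=<F> we get {epsilon, p, t, v, w}; from <A>::=v v t we get {v}. So FIRST(<A>) = {epsilon, p, t, v, w}.
FIRST(<D> <A>): take FIRST of each symbol in turn, carrying on past any symbol whose FIRST contains epsilon; result {epsilon, p, t, v, w}.

{epsilon, p, t, v, w}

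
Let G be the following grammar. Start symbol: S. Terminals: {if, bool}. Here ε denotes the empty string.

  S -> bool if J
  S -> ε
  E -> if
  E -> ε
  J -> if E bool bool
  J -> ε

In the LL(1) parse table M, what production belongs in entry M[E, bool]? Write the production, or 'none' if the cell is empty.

FIRST(S) = {ε, bool}
FIRST(E) = {ε, if}
FIRST(J) = {ε, if}
FOLLOW(S) includes $ since S is the start symbol.
FOLLOW(E): in J->if E bool bool, E is followed by bool bool with FIRST {bool}. Thus FOLLOW(E) = {bool}.
For E -> if: FIRST(if) = {if}, so it goes in M[E, t] for t ∈ {if}.
For E -> ε: FIRST(ε) = {ε}, so it goes in M[E, t] for t ∈ {}; since ε ∈ FIRST, also for every t ∈ FOLLOW(E) = {bool}.

E -> ε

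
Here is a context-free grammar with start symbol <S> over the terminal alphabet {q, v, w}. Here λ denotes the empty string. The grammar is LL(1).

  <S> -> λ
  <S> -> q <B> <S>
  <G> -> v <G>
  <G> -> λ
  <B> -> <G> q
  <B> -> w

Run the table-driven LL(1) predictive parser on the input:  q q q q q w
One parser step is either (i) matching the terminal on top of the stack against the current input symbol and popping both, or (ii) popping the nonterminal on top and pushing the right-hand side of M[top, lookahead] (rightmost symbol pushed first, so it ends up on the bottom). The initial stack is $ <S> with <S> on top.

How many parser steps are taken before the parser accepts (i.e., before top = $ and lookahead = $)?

15

step 1: stack=$ <S>  input=q q q q q w $  — expand <S> -> q <B> <S>
step 2: stack=$ <S> <B> q  input=q q q q q w $  — match q
step 3: stack=$ <S> <B>  input=q q q q w $  — expand <B> -> <G> q
step 4: stack=$ <S> q <G>  input=q q q q w $  — expand <G> -> λ
step 5: stack=$ <S> q  input=q q q q w $  — match q
step 6: stack=$ <S>  input=q q q w $  — expand <S> -> q <B> <S>
step 7: stack=$ <S> <B> q  input=q q q w $  — match q
step 8: stack=$ <S> <B>  input=q q w $  — expand <B> -> <G> q
step 9: stack=$ <S> q <G>  input=q q w $  — expand <G> -> λ
step 10: stack=$ <S> q  input=q q w $  — match q
step 11: stack=$ <S>  input=q w $  — expand <S> -> q <B> <S>
step 12: stack=$ <S> <B> q  input=q w $  — match q
step 13: stack=$ <S> <B>  input=w $  — expand <B> -> w
step 14: stack=$ <S> w  input=w $  — match w
step 15: stack=$ <S>  input=$  — expand <S> -> λ
Accept reached after 15 steps.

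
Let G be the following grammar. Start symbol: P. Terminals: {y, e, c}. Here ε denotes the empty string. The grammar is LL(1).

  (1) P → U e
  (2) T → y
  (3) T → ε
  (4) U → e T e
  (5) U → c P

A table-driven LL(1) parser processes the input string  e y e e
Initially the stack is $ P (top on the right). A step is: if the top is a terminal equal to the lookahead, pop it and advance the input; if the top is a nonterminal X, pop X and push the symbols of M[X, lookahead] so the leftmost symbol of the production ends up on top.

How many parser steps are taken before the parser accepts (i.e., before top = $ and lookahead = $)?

7

step 1: stack=$ P  input=e y e e $  — expand P → U e
step 2: stack=$ e U  input=e y e e $  — expand U → e T e
step 3: stack=$ e e T e  input=e y e e $  — match e
step 4: stack=$ e e T  input=y e e $  — expand T → y
step 5: stack=$ e e y  input=y e e $  — match y
step 6: stack=$ e e  input=e e $  — match e
step 7: stack=$ e  input=e $  — match e
Accept reached after 7 steps.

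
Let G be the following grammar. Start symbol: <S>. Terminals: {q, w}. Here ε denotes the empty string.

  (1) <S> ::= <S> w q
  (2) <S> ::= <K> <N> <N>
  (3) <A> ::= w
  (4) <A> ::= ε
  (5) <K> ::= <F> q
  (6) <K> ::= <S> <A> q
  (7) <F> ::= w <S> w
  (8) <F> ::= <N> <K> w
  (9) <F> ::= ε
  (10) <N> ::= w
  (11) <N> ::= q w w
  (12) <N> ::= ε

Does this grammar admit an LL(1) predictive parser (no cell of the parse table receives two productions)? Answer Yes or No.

FIRST(<S>) = {q, w}
FIRST(<A>) = {ε, w}
FIRST(<K>) = {q, w}
FIRST(<F>) = {ε, q, w}
FIRST(<N>) = {ε, q, w}
FOLLOW(<S>) = {$, q, w}
FOLLOW(<A>) = {q}
FOLLOW(<K>) = {$, q, w}
FOLLOW(<F>) = {q}
FOLLOW(<N>) = {$, q, w}
Cell M[<F>, q] receives both <F> ::= <N> <K> w and <F> ::= ε — the grammar is not LL(1).

No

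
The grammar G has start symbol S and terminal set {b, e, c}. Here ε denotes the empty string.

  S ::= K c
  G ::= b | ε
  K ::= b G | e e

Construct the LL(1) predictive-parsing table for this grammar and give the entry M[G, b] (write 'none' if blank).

FIRST(G) = {ε, b}
FIRST(K) = {b, e}
FIRST(S) = {b, e}  (via K c)
FOLLOW(S) includes $ since S is the start symbol.
FOLLOW(K): in S::=K c, K is followed by c with FIRST {c}. Thus FOLLOW(K) = {c}.
FOLLOW(G): in K::=b G, the suffix after G is empty, so FOLLOW(G) ⊇ FOLLOW(K) = {c}. Thus FOLLOW(G) = {c}.
For G ::= b: FIRST(b) = {b}, so it goes in M[G, t] for t ∈ {b}.
For G ::= ε: FIRST(ε) = {ε}, so it goes in M[G, t] for t ∈ {}; since ε ∈ FIRST, also for every t ∈ FOLLOW(G) = {c}.

G ::= b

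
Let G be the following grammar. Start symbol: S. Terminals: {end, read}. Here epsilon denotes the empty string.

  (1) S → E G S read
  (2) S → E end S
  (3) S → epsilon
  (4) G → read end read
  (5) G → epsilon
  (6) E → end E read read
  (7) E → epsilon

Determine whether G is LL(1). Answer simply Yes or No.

No

FIRST(S) = {epsilon, end, read}
FIRST(G) = {epsilon, read}
FIRST(E) = {epsilon, end}
FOLLOW(S) = {$, read}
FOLLOW(G) = {end, read}
FOLLOW(E) = {end, read}
Cell M[E, end] receives both E → end E read read and E → epsilon — the grammar is not LL(1).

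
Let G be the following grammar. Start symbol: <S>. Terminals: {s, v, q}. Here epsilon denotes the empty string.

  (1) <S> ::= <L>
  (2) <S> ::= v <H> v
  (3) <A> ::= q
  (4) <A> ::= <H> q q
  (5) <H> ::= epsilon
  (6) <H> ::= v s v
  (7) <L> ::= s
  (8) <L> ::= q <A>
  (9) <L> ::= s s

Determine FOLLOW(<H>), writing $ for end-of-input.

FIRST(<H>) = {epsilon, v}
FIRST(<L>) = {q, s}
FIRST(<S>) = {q, s, v}  (via <L>)
FIRST(<A>) = {q, v}  (via <H> q q)
FOLLOW(<S>) includes $ since <S> is the start symbol.
FOLLOW(<S>): <S> appears on no right-hand side. Thus FOLLOW(<S>) = {$}.
FOLLOW(<H>): in <S>::=v <H> v, <H> is followed by v with FIRST {v}; in <A>::=<H> q q, <H> is followed by q q with FIRST {q}. Thus FOLLOW(<H>) = {q, v}.
FOLLOW(<L>): in <S>::=<L>, the suffix after <L> is empty, so FOLLOW(<L>) ⊇ FOLLOW(<S>) = {$}. Thus FOLLOW(<L>) = {$}.
FOLLOW(<A>): in <L>::=q <A>, the suffix after <A> is empty, so FOLLOW(<A>) ⊇ FOLLOW(<L>) = {$}. Thus FOLLOW(<A>) = {$}.

{q, v}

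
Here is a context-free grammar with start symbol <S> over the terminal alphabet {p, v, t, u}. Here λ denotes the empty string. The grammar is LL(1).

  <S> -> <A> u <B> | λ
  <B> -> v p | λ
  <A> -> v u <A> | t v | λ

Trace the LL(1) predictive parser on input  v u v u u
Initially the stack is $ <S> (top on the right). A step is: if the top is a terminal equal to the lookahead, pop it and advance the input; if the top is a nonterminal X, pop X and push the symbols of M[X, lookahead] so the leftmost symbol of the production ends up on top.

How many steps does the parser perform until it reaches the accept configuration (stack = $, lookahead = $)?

step 1: stack=$ <S>  input=v u v u u $  — expand <S> -> <A> u <B>
step 2: stack=$ <B> u <A>  input=v u v u u $  — expand <A> -> v u <A>
step 3: stack=$ <B> u <A> u v  input=v u v u u $  — match v
step 4: stack=$ <B> u <A> u  input=u v u u $  — match u
step 5: stack=$ <B> u <A>  input=v u u $  — expand <A> -> v u <A>
step 6: stack=$ <B> u <A> u v  input=v u u $  — match v
step 7: stack=$ <B> u <A> u  input=u u $  — match u
step 8: stack=$ <B> u <A>  input=u $  — expand <A> -> λ
step 9: stack=$ <B> u  input=u $  — match u
step 10: stack=$ <B>  input=$  — expand <B> -> λ
Accept reached after 10 steps.

10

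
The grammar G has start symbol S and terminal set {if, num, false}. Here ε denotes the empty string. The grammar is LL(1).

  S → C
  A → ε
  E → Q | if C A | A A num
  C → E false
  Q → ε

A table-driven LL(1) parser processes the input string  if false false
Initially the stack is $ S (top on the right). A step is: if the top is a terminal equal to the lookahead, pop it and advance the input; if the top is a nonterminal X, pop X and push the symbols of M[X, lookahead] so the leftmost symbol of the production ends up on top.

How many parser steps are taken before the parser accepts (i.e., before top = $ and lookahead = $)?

10

      Stack              Input             Action
   1  $ S                if false false $  expand S → C
   2  $ C                if false false $  expand C → E false
   3  $ false E          if false false $  expand E → if C A
   4  $ false A C if     if false false $  match if
   5  $ false A C        false false $     expand C → E false
   6  $ false A false E  false false $     expand E → Q
   7  $ false A false Q  false false $     expand Q → ε
   8  $ false A false    false false $     match false
   9  $ false A          false $           expand A → ε
  10  $ false            false $           match false
Accept reached after 10 steps.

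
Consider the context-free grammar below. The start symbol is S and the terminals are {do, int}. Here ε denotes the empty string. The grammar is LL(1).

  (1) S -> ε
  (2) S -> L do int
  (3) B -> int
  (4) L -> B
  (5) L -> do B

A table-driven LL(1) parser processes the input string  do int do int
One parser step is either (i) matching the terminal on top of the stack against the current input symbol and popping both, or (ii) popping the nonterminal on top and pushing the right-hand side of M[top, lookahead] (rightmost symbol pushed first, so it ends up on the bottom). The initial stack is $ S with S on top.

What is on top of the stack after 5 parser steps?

     Stack          Input            Action
  1  $ S            do int do int $  expand S -> L do int
  2  $ int do L     do int do int $  expand L -> do B
  3  $ int do B do  do int do int $  match do
  4  $ int do B     int do int $     expand B -> int
  5  $ int do int   int do int $     match int
Stack after step 5: $ int do (top = do).

do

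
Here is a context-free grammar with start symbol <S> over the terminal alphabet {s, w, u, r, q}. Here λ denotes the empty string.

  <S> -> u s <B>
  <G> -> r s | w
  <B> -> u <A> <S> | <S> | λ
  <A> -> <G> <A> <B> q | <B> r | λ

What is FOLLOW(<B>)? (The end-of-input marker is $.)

{$, q, r}

FIRST(<S>): from <S>->u s <B> we get {u}. So FIRST(<S>) = {u}.
FIRST(<G>): from <G>->r s we get {r}; from <G>->w we get {w}. So FIRST(<G>) = {r, w}.
FIRST(<B>): from <B>->u <A> <S> we get {u}; from <B>-><S> we get {u}; from <B>->λ we get {λ}. So FIRST(<B>) = {λ, u}.
FIRST(<A>): from <A>-><G> <A> <B> q we get {r, w}; from <A>-><B> r we get {r, u}; from <A>->λ we get {λ}. So FIRST(<A>) = {λ, r, u, w}.
FOLLOW(<S>) includes $ since <S> is the start symbol.
FOLLOW(<G>): in <A>-><G> <A> <B> q, <G> is followed by <A> <B> q with FIRST {q, r, u, w}. Thus FOLLOW(<G>) = {q, r, u, w}.
FOLLOW(<A>): in <B>->u <A> <S>, <A> is followed by <S> with FIRST {u}; in <A>-><G> <A> <B> q, <A> is followed by <B> q with FIRST {q, u}. Thus FOLLOW(<A>) = {q, u}.
FOLLOW(<S>): in <B>->u <A> <S>, the suffix after <S> is empty, so FOLLOW(<S>) ⊇ FOLLOW(<B>) = {$, q, r}; in <B>-><S>, the suffix after <S> is empty, so FOLLOW(<S>) ⊇ FOLLOW(<B>) = {$, q, r}. Thus FOLLOW(<S>) = {$, q, r}.
FOLLOW(<B>): in <S>->u s <B>, the suffix after <B> is empty, so FOLLOW(<B>) ⊇ FOLLOW(<S>) = {$, q, r}; in <A>-><G> <A> <B> q, <B> is followed by q with FIRST {q}; in <A>-><B> r, <B> is followed by r with FIRST {r}. Thus FOLLOW(<B>) = {$, q, r}.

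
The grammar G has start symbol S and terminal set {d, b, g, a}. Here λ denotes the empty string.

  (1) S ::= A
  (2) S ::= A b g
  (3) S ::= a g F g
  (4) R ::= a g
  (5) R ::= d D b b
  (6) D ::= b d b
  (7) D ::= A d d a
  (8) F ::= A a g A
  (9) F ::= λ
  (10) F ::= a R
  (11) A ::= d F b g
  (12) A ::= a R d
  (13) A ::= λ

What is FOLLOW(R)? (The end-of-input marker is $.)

FIRST(R): from R::=a g we get {a}; from R::=d D b b we get {d}. So FIRST(R) = {a, d}.
FIRST(A): from A::=d F b g we get {d}; from A::=a R d we get {a}; from A::=λ we get {λ}. So FIRST(A) = {λ, a, d}.
FIRST(S): from S::=A we get {λ, a, d}; from S::=A b g we get {a, b, d}; from S::=a g F g we get {a}. So FIRST(S) = {λ, a, b, d}.
FIRST(D): from D::=b d b we get {b}; from D::=A d d a we get {a, d}. So FIRST(D) = {a, b, d}.
FIRST(F): from F::=A a g A we get {a, d}; from F::=λ we get {λ}; from F::=a R we get {a}. So FIRST(F) = {λ, a, d}.
FOLLOW(S) includes $ since S is the start symbol.
FOLLOW(S): S appears on no right-hand side. Thus FOLLOW(S) = {$}.
FOLLOW(D): in R::=d D b b, D is followed by b b with FIRST {b}. Thus FOLLOW(D) = {b}.
FOLLOW(F): in S::=a g F g, F is followed by g with FIRST {g}; in A::=d F b g, F is followed by b g with FIRST {b}. Thus FOLLOW(F) = {b, g}.
FOLLOW(R): in F::=a R, the suffix after R is empty, so FOLLOW(R) ⊇ FOLLOW(F) = {b, g}; in A::=a R d, R is followed by d with FIRST {d}. Thus FOLLOW(R) = {b, d, g}.
FOLLOW(A): in S::=A, the suffix after A is empty, so FOLLOW(A) ⊇ FOLLOW(S) = {$}; in S::=A b g, A is followed by b g with FIRST {b}; in D::=A d d a, A is followed by d d a with FIRST {d}; in F::=A a g A (occurrence 1), A is followed by a g A with FIRST {a}; in F::=A a g A (occurrence 2), the suffix after A is empty, so FOLLOW(A) ⊇ FOLLOW(F) = {b, g}. Thus FOLLOW(A) = {$, a, b, d, g}.

{b, d, g}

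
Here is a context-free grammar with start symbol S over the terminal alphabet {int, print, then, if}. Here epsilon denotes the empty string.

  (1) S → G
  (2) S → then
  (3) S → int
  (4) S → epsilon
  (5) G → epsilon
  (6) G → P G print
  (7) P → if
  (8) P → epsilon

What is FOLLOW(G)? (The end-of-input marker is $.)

{$, print}

FIRST(P) = {epsilon, if}
FIRST(G) = {epsilon, if, print}  (via P G print)
FIRST(S) = {epsilon, if, int, print, then}  (via G)
FOLLOW(S) includes $ since S is the start symbol.
FOLLOW(S): S appears on no right-hand side. Thus FOLLOW(S) = {$}.
FOLLOW(G): in S→G, the suffix after G is empty, so FOLLOW(G) ⊇ FOLLOW(S) = {$}; in G→P G print, G is followed by print with FIRST {print}. Thus FOLLOW(G) = {$, print}.
FOLLOW(P): in G→P G print, P is followed by G print with FIRST {if, print}. Thus FOLLOW(P) = {if, print}.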